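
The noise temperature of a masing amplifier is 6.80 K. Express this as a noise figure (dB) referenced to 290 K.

0.101 dB

F = 1 + T_e/T₀ = 1 + 6.80/290 = 1.02345
NF = 10 log₁₀(1.02345) = 0.101 dB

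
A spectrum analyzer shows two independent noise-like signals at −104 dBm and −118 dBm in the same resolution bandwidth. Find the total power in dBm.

Convert to linear, add, convert back:
P₁ = 3.98×10⁻¹⁴ W, P₂ = 1.58×10⁻¹⁵ W
P_tot = 4.14×10⁻¹⁴ W → 10 log₁₀(P_tot / 10⁻³) = −103.8 dBm

−103.8 dBm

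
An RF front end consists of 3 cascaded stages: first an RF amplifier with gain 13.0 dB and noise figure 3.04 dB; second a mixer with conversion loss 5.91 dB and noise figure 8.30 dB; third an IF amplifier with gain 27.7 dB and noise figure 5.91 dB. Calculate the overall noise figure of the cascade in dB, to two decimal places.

4.58 dB

Convert to linear (a loss of L dB is a gain of −L dB): F_i = 10^(NF_i/10), G_i = 10^(G_i,dB/10)
  Stage 1: F_1 = 10^(3.04/10) = 2.014, G_1 = 10^(13.0/10) = 19.95
  Stage 2: F_2 = 10^(8.30/10) = 6.761, G_2 = 10^(−5.91/10) = 0.2564
  Stage 3: F_3 = 10^(5.91/10) = 3.899, G_3 = 10^(27.7/10) = 588.8
Friis cascade:
  F = 2.014 + (6.761 − 1)/19.95 + (3.899 − 1)/5.117 = 2.869
NF = 10 log₁₀(2.869) = 4.58 dB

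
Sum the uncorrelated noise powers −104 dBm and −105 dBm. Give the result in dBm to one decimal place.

−101.5 dBm

Convert to linear, add, convert back:
P₁ = 3.98×10⁻¹⁴ W, P₂ = 3.16×10⁻¹⁴ W
P_tot = 7.14×10⁻¹⁴ W → 10 log₁₀(P_tot / 10⁻³) = −101.5 dBm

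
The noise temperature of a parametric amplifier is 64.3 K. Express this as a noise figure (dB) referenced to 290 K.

0.870 dB

F = 1 + T_e/T₀ = 1 + 64.3/290 = 1.22172
NF = 10 log₁₀(1.22172) = 0.870 dB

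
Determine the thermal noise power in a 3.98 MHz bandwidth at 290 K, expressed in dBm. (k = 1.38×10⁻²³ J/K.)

−108.0 dBm

P_n = kTB = 1.38×10⁻²³ × 290 × 3.98×10⁶ = 1.59×10⁻¹⁴ W
In dBm: 10 log₁₀(1.59×10⁻¹⁴ / 10⁻³) = −108.0 dBm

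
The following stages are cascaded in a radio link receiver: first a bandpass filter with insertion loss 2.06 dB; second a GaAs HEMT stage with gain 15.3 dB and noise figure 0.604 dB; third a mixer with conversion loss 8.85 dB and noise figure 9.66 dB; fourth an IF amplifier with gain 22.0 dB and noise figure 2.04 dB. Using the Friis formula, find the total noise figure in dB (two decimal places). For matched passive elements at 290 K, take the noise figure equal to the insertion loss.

3.90 dB

Convert to linear (a loss of L dB is a gain of −L dB): F_i = 10^(NF_i/10), G_i = 10^(G_i,dB/10)
  Stage 1: F_1 = 10^(2.06/10) = 1.607, G_1 = 10^(−2.06/10) = 0.6223
  Stage 2: F_2 = 10^(0.604/10) = 1.149, G_2 = 10^(15.3/10) = 33.88
  Stage 3: F_3 = 10^(9.66/10) = 9.247, G_3 = 10^(−8.85/10) = 0.1303
  Stage 4: F_4 = 10^(2.04/10) = 1.600, G_4 = 10^(22.0/10) = 158.5
Friis cascade:
  F = 1.607 + (1.149 − 1)/0.6223 + (9.247 − 1)/21.09 + (1.600 − 1)/2.748 = 2.456
NF = 10 log₁₀(2.456) = 3.90 dB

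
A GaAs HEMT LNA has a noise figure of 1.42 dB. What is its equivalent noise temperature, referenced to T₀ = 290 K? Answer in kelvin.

112 K

F = 10^(1.42/10) = 1.38676
T_e = (F − 1)·T₀ = (1.38676 − 1) × 290 = 112 K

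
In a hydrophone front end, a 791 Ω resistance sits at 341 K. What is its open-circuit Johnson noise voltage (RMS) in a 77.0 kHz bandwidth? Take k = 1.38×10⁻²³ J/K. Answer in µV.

V_n = √(4kTRB)
4kTRB = 4 × 1.38×10⁻²³ × 341 × 7.91×10² × 7.70×10⁴ = 1.15×10⁻¹² V²
V_n = √(1.15×10⁻¹²) = 1.07×10⁻⁶ V = 1.07 µV

1.07 µV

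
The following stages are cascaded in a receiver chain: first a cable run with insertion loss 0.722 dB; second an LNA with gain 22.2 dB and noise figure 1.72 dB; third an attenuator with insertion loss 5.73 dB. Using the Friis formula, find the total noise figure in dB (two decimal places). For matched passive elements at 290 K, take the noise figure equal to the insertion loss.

2.49 dB

Convert to linear (a loss of L dB is a gain of −L dB): F_i = 10^(NF_i/10), G_i = 10^(G_i,dB/10)
  Stage 1: F_1 = 10^(0.722/10) = 1.181, G_1 = 10^(−0.722/10) = 0.8468
  Stage 2: F_2 = 10^(1.72/10) = 1.486, G_2 = 10^(22.2/10) = 166.0
  Stage 3: F_3 = 10^(5.73/10) = 3.741, G_3 = 10^(−5.73/10) = 0.2673
Friis cascade:
  F = 1.181 + (1.486 − 1)/0.8468 + (3.741 − 1)/140.5 = 1.774
NF = 10 log₁₀(1.774) = 2.49 dB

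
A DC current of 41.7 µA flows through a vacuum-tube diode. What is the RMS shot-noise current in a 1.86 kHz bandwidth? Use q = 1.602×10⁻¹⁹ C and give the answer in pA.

I_n = √(2qI·B)
2qI·B = 2 × 1.602×10⁻¹⁹ × 4.17×10⁻⁵ × 1.86×10³ = 2.49×10⁻²⁰ A²
I_n = √(2.49×10⁻²⁰) = 1.58×10⁻¹⁰ A = 158 pA

158 pA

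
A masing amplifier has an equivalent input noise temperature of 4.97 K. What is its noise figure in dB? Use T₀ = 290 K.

F = 1 + T_e/T₀ = 1 + 4.97/290 = 1.01714
NF = 10 log₁₀(1.01714) = 0.074 dB

0.074 dB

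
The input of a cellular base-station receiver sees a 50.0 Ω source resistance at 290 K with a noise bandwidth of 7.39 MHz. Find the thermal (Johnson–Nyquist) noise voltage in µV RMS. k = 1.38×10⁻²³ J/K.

V_n = √(4kTRB)
4kTRB = 4 × 1.38×10⁻²³ × 290 × 5.00×10¹ × 7.39×10⁶ = 5.91×10⁻¹² V²
V_n = √(5.91×10⁻¹²) = 2.43×10⁻⁶ V = 2.43 µV

2.43 µV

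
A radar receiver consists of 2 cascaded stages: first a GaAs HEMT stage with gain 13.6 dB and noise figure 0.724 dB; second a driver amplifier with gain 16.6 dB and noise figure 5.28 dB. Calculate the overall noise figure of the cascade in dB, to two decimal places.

Convert to linear (a loss of L dB is a gain of −L dB): F_i = 10^(NF_i/10), G_i = 10^(G_i,dB/10)
  Stage 1: F_1 = 10^(0.724/10) = 1.181, G_1 = 10^(13.6/10) = 22.91
  Stage 2: F_2 = 10^(5.28/10) = 3.373, G_2 = 10^(16.6/10) = 45.71
Friis cascade:
  F = 1.181 + (3.373 − 1)/22.91 = 1.285
NF = 10 log₁₀(1.285) = 1.09 dB

1.09 dB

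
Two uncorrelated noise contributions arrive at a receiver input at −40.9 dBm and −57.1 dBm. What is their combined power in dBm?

−40.8 dBm

Convert to linear, add, convert back:
P₁ = 8.13×10⁻⁸ W, P₂ = 1.95×10⁻⁹ W
P_tot = 8.32×10⁻⁸ W → 10 log₁₀(P_tot / 10⁻³) = −40.8 dBm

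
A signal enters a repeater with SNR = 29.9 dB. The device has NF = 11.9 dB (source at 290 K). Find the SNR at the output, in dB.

18.0 dB

By definition F = SNR_in/SNR_out, so in dB: SNR_out = SNR_in − NF
SNR_out = 29.9 − 11.9 = 18.0 dB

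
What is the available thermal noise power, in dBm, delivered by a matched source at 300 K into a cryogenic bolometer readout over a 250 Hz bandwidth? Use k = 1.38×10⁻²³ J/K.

−149.9 dBm

P_n = kTB = 1.38×10⁻²³ × 300 × 2.50×10² = 1.03×10⁻¹⁸ W
In dBm: 10 log₁₀(1.03×10⁻¹⁸ / 10⁻³) = −149.9 dBm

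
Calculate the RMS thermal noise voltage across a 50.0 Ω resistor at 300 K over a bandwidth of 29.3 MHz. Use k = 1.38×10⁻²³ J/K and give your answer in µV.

V_n = √(4kTRB)
4kTRB = 4 × 1.38×10⁻²³ × 300 × 5.00×10¹ × 2.93×10⁷ = 2.43×10⁻¹¹ V²
V_n = √(2.43×10⁻¹¹) = 4.93×10⁻⁶ V = 4.93 µV

4.93 µV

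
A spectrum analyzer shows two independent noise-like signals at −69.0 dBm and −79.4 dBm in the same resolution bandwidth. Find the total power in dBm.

−68.6 dBm

Convert to linear, add, convert back:
P₁ = 1.26×10⁻¹⁰ W, P₂ = 1.15×10⁻¹¹ W
P_tot = 1.37×10⁻¹⁰ W → 10 log₁₀(P_tot / 10⁻³) = −68.6 dBm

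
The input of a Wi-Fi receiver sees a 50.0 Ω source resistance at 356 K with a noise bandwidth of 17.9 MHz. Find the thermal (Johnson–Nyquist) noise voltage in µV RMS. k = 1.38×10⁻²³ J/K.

4.19 µV

V_n = √(4kTRB)
4kTRB = 4 × 1.38×10⁻²³ × 356 × 5.00×10¹ × 1.79×10⁷ = 1.76×10⁻¹¹ V²
V_n = √(1.76×10⁻¹¹) = 4.19×10⁻⁶ V = 4.19 µV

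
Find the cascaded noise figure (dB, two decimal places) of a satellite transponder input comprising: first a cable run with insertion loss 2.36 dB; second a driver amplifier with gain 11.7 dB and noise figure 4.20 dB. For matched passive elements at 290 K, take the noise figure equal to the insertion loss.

Convert to linear (a loss of L dB is a gain of −L dB): F_i = 10^(NF_i/10), G_i = 10^(G_i,dB/10)
  Stage 1: F_1 = 10^(2.36/10) = 1.722, G_1 = 10^(−2.36/10) = 0.5808
  Stage 2: F_2 = 10^(4.20/10) = 2.630, G_2 = 10^(11.7/10) = 14.79
Friis cascade:
  F = 1.722 + (2.630 − 1)/0.5808 = 4.529
NF = 10 log₁₀(4.529) = 6.56 dB

6.56 dB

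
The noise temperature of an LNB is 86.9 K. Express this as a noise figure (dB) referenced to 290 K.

F = 1 + T_e/T₀ = 1 + 86.9/290 = 1.29966
NF = 10 log₁₀(1.29966) = 1.14 dB

1.14 dB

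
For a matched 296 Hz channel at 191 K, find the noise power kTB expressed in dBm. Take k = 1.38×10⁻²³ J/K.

P_n = kTB = 1.38×10⁻²³ × 191 × 2.96×10² = 7.80×10⁻¹⁹ W
In dBm: 10 log₁₀(7.80×10⁻¹⁹ / 10⁻³) = −151.1 dBm

−151.1 dBm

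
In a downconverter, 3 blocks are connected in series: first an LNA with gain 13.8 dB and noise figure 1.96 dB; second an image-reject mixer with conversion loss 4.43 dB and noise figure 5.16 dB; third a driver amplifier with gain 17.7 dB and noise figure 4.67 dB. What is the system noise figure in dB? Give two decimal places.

Convert to linear (a loss of L dB is a gain of −L dB): F_i = 10^(NF_i/10), G_i = 10^(G_i,dB/10)
  Stage 1: F_1 = 10^(1.96/10) = 1.570, G_1 = 10^(13.8/10) = 23.99
  Stage 2: F_2 = 10^(5.16/10) = 3.281, G_2 = 10^(−4.43/10) = 0.3606
  Stage 3: F_3 = 10^(4.67/10) = 2.931, G_3 = 10^(17.7/10) = 58.88
Friis cascade:
  F = 1.570 + (3.281 − 1)/23.99 + (2.931 − 1)/8.650 = 1.889
NF = 10 log₁₀(1.889) = 2.76 dB

2.76 dB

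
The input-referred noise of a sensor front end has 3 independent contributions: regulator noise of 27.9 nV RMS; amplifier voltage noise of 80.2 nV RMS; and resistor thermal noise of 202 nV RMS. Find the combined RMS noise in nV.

219 nV

Uncorrelated sources add in power (mean-square): V_tot = √(ΣV_i²)
V_tot = √[(2.79×10⁻⁸)² + (8.02×10⁻⁸)² + (2.02×10⁻⁷)²] = 2.19×10⁻⁷ V = 219 nV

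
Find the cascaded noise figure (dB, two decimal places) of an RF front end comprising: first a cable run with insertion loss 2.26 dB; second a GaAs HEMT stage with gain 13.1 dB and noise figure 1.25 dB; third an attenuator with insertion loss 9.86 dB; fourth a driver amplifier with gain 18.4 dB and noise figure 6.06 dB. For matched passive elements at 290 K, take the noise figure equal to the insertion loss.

7.31 dB

Convert to linear (a loss of L dB is a gain of −L dB): F_i = 10^(NF_i/10), G_i = 10^(G_i,dB/10)
  Stage 1: F_1 = 10^(2.26/10) = 1.683, G_1 = 10^(−2.26/10) = 0.5943
  Stage 2: F_2 = 10^(1.25/10) = 1.334, G_2 = 10^(13.1/10) = 20.42
  Stage 3: F_3 = 10^(9.86/10) = 9.683, G_3 = 10^(−9.86/10) = 0.1033
  Stage 4: F_4 = 10^(6.06/10) = 4.036, G_4 = 10^(18.4/10) = 69.18
Friis cascade:
  F = 1.683 + (1.334 − 1)/0.5943 + (9.683 − 1)/12.13 + (4.036 − 1)/1.253 = 5.383
NF = 10 log₁₀(5.383) = 7.31 dB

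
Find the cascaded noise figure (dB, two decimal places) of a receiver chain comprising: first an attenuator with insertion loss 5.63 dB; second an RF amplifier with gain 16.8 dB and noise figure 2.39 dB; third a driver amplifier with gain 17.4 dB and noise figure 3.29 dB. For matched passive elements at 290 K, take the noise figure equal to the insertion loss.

Convert to linear (a loss of L dB is a gain of −L dB): F_i = 10^(NF_i/10), G_i = 10^(G_i,dB/10)
  Stage 1: F_1 = 10^(5.63/10) = 3.656, G_1 = 10^(−5.63/10) = 0.2735
  Stage 2: F_2 = 10^(2.39/10) = 1.734, G_2 = 10^(16.8/10) = 47.86
  Stage 3: F_3 = 10^(3.29/10) = 2.133, G_3 = 10^(17.4/10) = 54.95
Friis cascade:
  F = 3.656 + (1.734 − 1)/0.2735 + (2.133 − 1)/13.09 = 6.425
NF = 10 log₁₀(6.425) = 8.08 dB

8.08 dB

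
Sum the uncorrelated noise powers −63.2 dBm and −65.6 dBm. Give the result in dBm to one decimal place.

−61.2 dBm

Convert to linear, add, convert back:
P₁ = 4.79×10⁻¹⁰ W, P₂ = 2.75×10⁻¹⁰ W
P_tot = 7.54×10⁻¹⁰ W → 10 log₁₀(P_tot / 10⁻³) = −61.2 dBm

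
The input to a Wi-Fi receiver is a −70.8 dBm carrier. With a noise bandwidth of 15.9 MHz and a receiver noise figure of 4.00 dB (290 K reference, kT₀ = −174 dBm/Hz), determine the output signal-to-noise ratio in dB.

Noise floor: N = −174 + 10 log₁₀(B) + NF
10 log₁₀(1.59×10⁷) = 72.01 dB
N = −174 + 72.01 + 4.00 = −97.99 dBm
SNR = P_sig − N = −70.8 − (−97.99) = 27.19 dB → 27.2 dB

27.2 dB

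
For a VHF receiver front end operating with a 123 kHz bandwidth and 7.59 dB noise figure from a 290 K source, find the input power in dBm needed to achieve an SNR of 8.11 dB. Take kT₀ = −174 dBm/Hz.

Sensitivity = −174 + 10 log₁₀(B) + NF + SNR_min
= −174 + 50.9 + 7.59 + 8.11
= −107.40 dBm → −107.4 dBm

−107.4 dBm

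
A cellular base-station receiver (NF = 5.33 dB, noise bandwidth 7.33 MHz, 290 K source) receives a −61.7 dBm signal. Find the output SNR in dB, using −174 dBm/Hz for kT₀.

Noise floor: N = −174 + 10 log₁₀(B) + NF
10 log₁₀(7.33×10⁶) = 68.65 dB
N = −174 + 68.65 + 5.33 = −100.02 dBm
SNR = P_sig − N = −61.7 − (−100.02) = 38.32 dB → 38.3 dB

38.3 dB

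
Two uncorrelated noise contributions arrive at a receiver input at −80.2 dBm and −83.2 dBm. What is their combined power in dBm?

−78.4 dBm

Convert to linear, add, convert back:
P₁ = 9.55×10⁻¹² W, P₂ = 4.79×10⁻¹² W
P_tot = 1.43×10⁻¹¹ W → 10 log₁₀(P_tot / 10⁻³) = −78.4 dBm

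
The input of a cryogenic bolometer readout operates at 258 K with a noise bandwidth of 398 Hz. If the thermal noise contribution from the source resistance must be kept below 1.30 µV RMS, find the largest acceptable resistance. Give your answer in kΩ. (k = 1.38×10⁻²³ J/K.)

Johnson–Nyquist: V_n = √(4kTRB) ⇒ R = V_n² / (4kTB)
4kTB = 4 × 1.38×10⁻²³ × 258 × 3.98×10² = 5.67×10⁻¹⁸
R = (1.30×10⁻⁶)² / 5.67×10⁻¹⁸ = 2.98×10⁵ Ω = 298 kΩ

298 kΩ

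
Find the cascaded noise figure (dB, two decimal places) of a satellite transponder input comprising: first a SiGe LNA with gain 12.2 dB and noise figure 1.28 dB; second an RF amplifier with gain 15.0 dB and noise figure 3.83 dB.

1.55 dB

Convert to linear (a loss of L dB is a gain of −L dB): F_i = 10^(NF_i/10), G_i = 10^(G_i,dB/10)
  Stage 1: F_1 = 10^(1.28/10) = 1.343, G_1 = 10^(12.2/10) = 16.60
  Stage 2: F_2 = 10^(3.83/10) = 2.415, G_2 = 10^(15.0/10) = 31.62
Friis cascade:
  F = 1.343 + (2.415 − 1)/16.60 = 1.428
NF = 10 log₁₀(1.428) = 1.55 dB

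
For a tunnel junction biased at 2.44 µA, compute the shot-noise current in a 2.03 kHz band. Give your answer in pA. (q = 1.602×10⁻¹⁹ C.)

39.8 pA

I_n = √(2qI·B)
2qI·B = 2 × 1.602×10⁻¹⁹ × 2.44×10⁻⁶ × 2.03×10³ = 1.59×10⁻²¹ A²
I_n = √(1.59×10⁻²¹) = 3.98×10⁻¹¹ A = 39.8 pA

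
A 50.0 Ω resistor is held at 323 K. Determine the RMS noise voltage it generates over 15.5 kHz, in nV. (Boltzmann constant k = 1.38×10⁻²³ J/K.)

118 nV

V_n = √(4kTRB)
4kTRB = 4 × 1.38×10⁻²³ × 323 × 5.00×10¹ × 1.55×10⁴ = 1.38×10⁻¹⁴ V²
V_n = √(1.38×10⁻¹⁴) = 1.18×10⁻⁷ V = 118 nV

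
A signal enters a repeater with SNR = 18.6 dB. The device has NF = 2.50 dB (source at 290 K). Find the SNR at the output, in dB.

By definition F = SNR_in/SNR_out, so in dB: SNR_out = SNR_in − NF
SNR_out = 18.6 − 2.50 = 16.10 dB

16.10 dB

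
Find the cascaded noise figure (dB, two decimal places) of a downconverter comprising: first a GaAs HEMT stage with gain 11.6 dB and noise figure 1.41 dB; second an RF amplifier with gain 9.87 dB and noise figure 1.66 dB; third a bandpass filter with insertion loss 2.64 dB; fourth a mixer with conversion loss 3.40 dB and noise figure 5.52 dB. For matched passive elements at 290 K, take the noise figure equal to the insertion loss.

1.63 dB

Convert to linear (a loss of L dB is a gain of −L dB): F_i = 10^(NF_i/10), G_i = 10^(G_i,dB/10)
  Stage 1: F_1 = 10^(1.41/10) = 1.384, G_1 = 10^(11.6/10) = 14.45
  Stage 2: F_2 = 10^(1.66/10) = 1.466, G_2 = 10^(9.87/10) = 9.705
  Stage 3: F_3 = 10^(2.64/10) = 1.837, G_3 = 10^(−2.64/10) = 0.5445
  Stage 4: F_4 = 10^(5.52/10) = 3.565, G_4 = 10^(−3.40/10) = 0.4571
Friis cascade:
  F = 1.384 + (1.466 − 1)/14.45 + (1.837 − 1)/140.3 + (3.565 − 1)/76.38 = 1.455
NF = 10 log₁₀(1.455) = 1.63 dB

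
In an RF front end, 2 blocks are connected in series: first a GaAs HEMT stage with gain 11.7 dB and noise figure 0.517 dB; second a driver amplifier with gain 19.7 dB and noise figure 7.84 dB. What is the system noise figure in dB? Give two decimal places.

Convert to linear (a loss of L dB is a gain of −L dB): F_i = 10^(NF_i/10), G_i = 10^(G_i,dB/10)
  Stage 1: F_1 = 10^(0.517/10) = 1.126, G_1 = 10^(11.7/10) = 14.79
  Stage 2: F_2 = 10^(7.84/10) = 6.081, G_2 = 10^(19.7/10) = 93.33
Friis cascade:
  F = 1.126 + (6.081 − 1)/14.79 = 1.470
NF = 10 log₁₀(1.470) = 1.67 dB

1.67 dB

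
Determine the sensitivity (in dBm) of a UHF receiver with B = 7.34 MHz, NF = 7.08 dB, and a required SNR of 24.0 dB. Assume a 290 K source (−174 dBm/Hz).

−74.3 dBm

Sensitivity = −174 + 10 log₁₀(B) + NF + SNR_min
= −174 + 68.66 + 7.08 + 24.0
= −74.26 dBm → −74.3 dBm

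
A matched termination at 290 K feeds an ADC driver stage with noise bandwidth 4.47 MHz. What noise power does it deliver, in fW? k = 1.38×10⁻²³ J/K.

P_n = kTB = 1.38×10⁻²³ × 290 × 4.47×10⁶ = 1.79×10⁻¹⁴ W = 17.9 fW

17.9 fW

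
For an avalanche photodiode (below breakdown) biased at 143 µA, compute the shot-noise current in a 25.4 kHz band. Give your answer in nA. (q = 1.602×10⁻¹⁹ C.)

1.08 nA

I_n = √(2qI·B)
2qI·B = 2 × 1.602×10⁻¹⁹ × 1.43×10⁻⁴ × 2.54×10⁴ = 1.16×10⁻¹⁸ A²
I_n = √(1.16×10⁻¹⁸) = 1.08×10⁻⁹ A = 1.08 nA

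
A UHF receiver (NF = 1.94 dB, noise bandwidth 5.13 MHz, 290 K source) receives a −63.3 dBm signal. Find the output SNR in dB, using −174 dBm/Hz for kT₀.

41.7 dB

Noise floor: N = −174 + 10 log₁₀(B) + NF
10 log₁₀(5.13×10⁶) = 67.1 dB
N = −174 + 67.1 + 1.94 = −104.96 dBm
SNR = P_sig − N = −63.3 − (−104.96) = 41.66 dB → 41.7 dB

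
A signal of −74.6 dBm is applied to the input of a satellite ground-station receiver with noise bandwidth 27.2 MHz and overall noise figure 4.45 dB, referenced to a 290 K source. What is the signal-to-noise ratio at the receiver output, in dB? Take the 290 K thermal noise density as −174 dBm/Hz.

Noise floor: N = −174 + 10 log₁₀(B) + NF
10 log₁₀(2.72×10⁷) = 74.35 dB
N = −174 + 74.35 + 4.45 = −95.20 dBm
SNR = P_sig − N = −74.6 − (−95.20) = 20.60 dB → 20.6 dB

20.6 dB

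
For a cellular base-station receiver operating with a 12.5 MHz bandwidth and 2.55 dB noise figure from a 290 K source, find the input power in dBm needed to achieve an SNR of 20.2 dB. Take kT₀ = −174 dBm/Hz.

Sensitivity = −174 + 10 log₁₀(B) + NF + SNR_min
= −174 + 70.97 + 2.55 + 20.2
= −80.28 dBm → −80.3 dBm

−80.3 dBm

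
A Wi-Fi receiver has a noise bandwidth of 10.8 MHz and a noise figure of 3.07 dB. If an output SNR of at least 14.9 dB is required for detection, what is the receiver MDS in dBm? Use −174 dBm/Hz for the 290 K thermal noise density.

Sensitivity = −174 + 10 log₁₀(B) + NF + SNR_min
= −174 + 70.33 + 3.07 + 14.9
= −85.70 dBm → −85.7 dBm

−85.7 dBm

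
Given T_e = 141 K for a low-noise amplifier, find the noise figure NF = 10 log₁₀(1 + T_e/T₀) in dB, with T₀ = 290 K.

F = 1 + T_e/T₀ = 1 + 141/290 = 1.48621
NF = 10 log₁₀(1.48621) = 1.72 dB

1.72 dB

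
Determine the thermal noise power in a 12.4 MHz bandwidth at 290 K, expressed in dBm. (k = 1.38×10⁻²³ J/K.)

−103.0 dBm

P_n = kTB = 1.38×10⁻²³ × 290 × 1.24×10⁷ = 4.96×10⁻¹⁴ W
In dBm: 10 log₁₀(4.96×10⁻¹⁴ / 10⁻³) = −103.0 dBm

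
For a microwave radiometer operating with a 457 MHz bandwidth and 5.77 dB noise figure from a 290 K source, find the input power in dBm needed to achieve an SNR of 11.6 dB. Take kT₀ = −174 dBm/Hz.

−70.0 dBm

Sensitivity = −174 + 10 log₁₀(B) + NF + SNR_min
= −174 + 86.6 + 5.77 + 11.6
= −70.03 dBm → −70.0 dBm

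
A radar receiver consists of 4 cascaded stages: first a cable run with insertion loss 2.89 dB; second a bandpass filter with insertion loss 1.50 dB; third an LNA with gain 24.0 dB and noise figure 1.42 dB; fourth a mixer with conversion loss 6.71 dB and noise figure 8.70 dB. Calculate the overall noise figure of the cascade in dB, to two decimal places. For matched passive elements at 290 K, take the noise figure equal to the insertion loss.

5.89 dB

Convert to linear (a loss of L dB is a gain of −L dB): F_i = 10^(NF_i/10), G_i = 10^(G_i,dB/10)
  Stage 1: F_1 = 10^(2.89/10) = 1.945, G_1 = 10^(−2.89/10) = 0.5140
  Stage 2: F_2 = 10^(1.50/10) = 1.413, G_2 = 10^(−1.50/10) = 0.7079
  Stage 3: F_3 = 10^(1.42/10) = 1.387, G_3 = 10^(24.0/10) = 251.2
  Stage 4: F_4 = 10^(8.70/10) = 7.413, G_4 = 10^(−6.71/10) = 0.2133
Friis cascade:
  F = 1.945 + (1.413 − 1)/0.5140 + (1.387 − 1)/0.3639 + (7.413 − 1)/91.41 = 3.881
NF = 10 log₁₀(3.881) = 5.89 dB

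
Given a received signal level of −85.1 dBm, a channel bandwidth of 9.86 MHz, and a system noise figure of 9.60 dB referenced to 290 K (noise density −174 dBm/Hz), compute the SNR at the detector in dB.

Noise floor: N = −174 + 10 log₁₀(B) + NF
10 log₁₀(9.86×10⁶) = 69.94 dB
N = −174 + 69.94 + 9.60 = −94.46 dBm
SNR = P_sig − N = −85.1 − (−94.46) = 9.36 dB → 9.4 dB

9.4 dB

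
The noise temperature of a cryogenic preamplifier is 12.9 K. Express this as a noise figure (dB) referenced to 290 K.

F = 1 + T_e/T₀ = 1 + 12.9/290 = 1.04448
NF = 10 log₁₀(1.04448) = 0.189 dB

0.189 dB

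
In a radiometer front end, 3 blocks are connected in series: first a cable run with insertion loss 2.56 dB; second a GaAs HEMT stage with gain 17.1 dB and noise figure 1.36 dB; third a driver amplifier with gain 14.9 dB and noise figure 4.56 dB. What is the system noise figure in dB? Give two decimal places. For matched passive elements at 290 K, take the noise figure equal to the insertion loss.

4.03 dB

Convert to linear (a loss of L dB is a gain of −L dB): F_i = 10^(NF_i/10), G_i = 10^(G_i,dB/10)
  Stage 1: F_1 = 10^(2.56/10) = 1.803, G_1 = 10^(−2.56/10) = 0.5546
  Stage 2: F_2 = 10^(1.36/10) = 1.368, G_2 = 10^(17.1/10) = 51.29
  Stage 3: F_3 = 10^(4.56/10) = 2.858, G_3 = 10^(14.9/10) = 30.90
Friis cascade:
  F = 1.803 + (1.368 − 1)/0.5546 + (2.858 − 1)/28.44 = 2.531
NF = 10 log₁₀(2.531) = 4.03 dB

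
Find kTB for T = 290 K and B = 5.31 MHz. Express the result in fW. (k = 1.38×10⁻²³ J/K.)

P_n = kTB = 1.38×10⁻²³ × 290 × 5.31×10⁶ = 2.13×10⁻¹⁴ W = 21.3 fW

21.3 fW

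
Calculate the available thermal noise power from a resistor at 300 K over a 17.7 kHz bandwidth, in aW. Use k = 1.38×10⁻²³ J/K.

73.3 aW

P_n = kTB = 1.38×10⁻²³ × 300 × 1.77×10⁴ = 7.33×10⁻¹⁷ W = 73.3 aW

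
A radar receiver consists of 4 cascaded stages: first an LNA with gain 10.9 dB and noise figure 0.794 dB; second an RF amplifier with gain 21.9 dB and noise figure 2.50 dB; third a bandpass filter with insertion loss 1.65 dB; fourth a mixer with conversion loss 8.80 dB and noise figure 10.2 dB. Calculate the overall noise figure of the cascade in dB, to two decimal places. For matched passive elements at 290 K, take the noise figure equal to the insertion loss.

Convert to linear (a loss of L dB is a gain of −L dB): F_i = 10^(NF_i/10), G_i = 10^(G_i,dB/10)
  Stage 1: F_1 = 10^(0.794/10) = 1.201, G_1 = 10^(10.9/10) = 12.30
  Stage 2: F_2 = 10^(2.50/10) = 1.778, G_2 = 10^(21.9/10) = 154.9
  Stage 3: F_3 = 10^(1.65/10) = 1.462, G_3 = 10^(−1.65/10) = 0.6839
  Stage 4: F_4 = 10^(10.2/10) = 10.47, G_4 = 10^(−8.80/10) = 0.1318
Friis cascade:
  F = 1.201 + (1.778 − 1)/12.30 + (1.462 − 1)/1905 + (10.47 − 1)/1303 = 1.271
NF = 10 log₁₀(1.271) = 1.04 dB

1.04 dB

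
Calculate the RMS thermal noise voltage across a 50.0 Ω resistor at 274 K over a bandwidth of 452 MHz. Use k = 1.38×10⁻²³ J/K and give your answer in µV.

V_n = √(4kTRB)
4kTRB = 4 × 1.38×10⁻²³ × 274 × 5.00×10¹ × 4.52×10⁸ = 3.42×10⁻¹⁰ V²
V_n = √(3.42×10⁻¹⁰) = 1.85×10⁻⁵ V = 18.5 µV

18.5 µV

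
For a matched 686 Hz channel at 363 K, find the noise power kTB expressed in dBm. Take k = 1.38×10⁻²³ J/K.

P_n = kTB = 1.38×10⁻²³ × 363 × 6.86×10² = 3.44×10⁻¹⁸ W
In dBm: 10 log₁₀(3.44×10⁻¹⁸ / 10⁻³) = −144.6 dBm

−144.6 dBm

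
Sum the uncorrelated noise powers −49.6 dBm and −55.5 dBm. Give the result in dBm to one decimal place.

−48.6 dBm

Convert to linear, add, convert back:
P₁ = 1.10×10⁻⁸ W, P₂ = 2.82×10⁻⁹ W
P_tot = 1.38×10⁻⁸ W → 10 log₁₀(P_tot / 10⁻³) = −48.6 dBm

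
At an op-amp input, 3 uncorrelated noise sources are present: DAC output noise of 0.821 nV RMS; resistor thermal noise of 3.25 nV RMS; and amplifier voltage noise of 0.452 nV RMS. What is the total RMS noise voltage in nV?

Uncorrelated sources add in power (mean-square): V_tot = √(ΣV_i²)
V_tot = √[(8.21×10⁻¹⁰)² + (3.25×10⁻⁹)² + (4.52×10⁻¹⁰)²] = 3.38×10⁻⁹ V = 3.38 nV

3.38 nV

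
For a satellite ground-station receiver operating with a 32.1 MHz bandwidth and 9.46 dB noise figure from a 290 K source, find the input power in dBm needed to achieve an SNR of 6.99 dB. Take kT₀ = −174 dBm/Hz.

−82.5 dBm

Sensitivity = −174 + 10 log₁₀(B) + NF + SNR_min
= −174 + 75.07 + 9.46 + 6.99
= −82.48 dBm → −82.5 dBm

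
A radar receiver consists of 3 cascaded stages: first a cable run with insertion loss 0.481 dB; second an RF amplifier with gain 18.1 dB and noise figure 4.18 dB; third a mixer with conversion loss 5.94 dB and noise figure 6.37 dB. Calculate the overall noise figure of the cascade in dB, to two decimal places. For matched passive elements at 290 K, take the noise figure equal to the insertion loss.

4.75 dB

Convert to linear (a loss of L dB is a gain of −L dB): F_i = 10^(NF_i/10), G_i = 10^(G_i,dB/10)
  Stage 1: F_1 = 10^(0.481/10) = 1.117, G_1 = 10^(−0.481/10) = 0.8952
  Stage 2: F_2 = 10^(4.18/10) = 2.618, G_2 = 10^(18.1/10) = 64.57
  Stage 3: F_3 = 10^(6.37/10) = 4.335, G_3 = 10^(−5.94/10) = 0.2547
Friis cascade:
  F = 1.117 + (2.618 − 1)/0.8952 + (4.335 − 1)/57.80 = 2.983
NF = 10 log₁₀(2.983) = 4.75 dB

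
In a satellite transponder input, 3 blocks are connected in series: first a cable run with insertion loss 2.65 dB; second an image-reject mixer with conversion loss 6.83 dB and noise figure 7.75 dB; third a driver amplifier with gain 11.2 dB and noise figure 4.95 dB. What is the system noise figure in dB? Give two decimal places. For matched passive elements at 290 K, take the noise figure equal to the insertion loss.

Convert to linear (a loss of L dB is a gain of −L dB): F_i = 10^(NF_i/10), G_i = 10^(G_i,dB/10)
  Stage 1: F_1 = 10^(2.65/10) = 1.841, G_1 = 10^(−2.65/10) = 0.5433
  Stage 2: F_2 = 10^(7.75/10) = 5.957, G_2 = 10^(−6.83/10) = 0.2075
  Stage 3: F_3 = 10^(4.95/10) = 3.126, G_3 = 10^(11.2/10) = 13.18
Friis cascade:
  F = 1.841 + (5.957 − 1)/0.5433 + (3.126 − 1)/0.1127 = 29.83
NF = 10 log₁₀(29.83) = 14.75 dB

14.75 dB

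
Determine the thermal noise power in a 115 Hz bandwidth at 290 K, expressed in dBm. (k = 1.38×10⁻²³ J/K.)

P_n = kTB = 1.38×10⁻²³ × 290 × 1.15×10² = 4.60×10⁻¹⁹ W
In dBm: 10 log₁₀(4.60×10⁻¹⁹ / 10⁻³) = −153.4 dBm

−153.4 dBm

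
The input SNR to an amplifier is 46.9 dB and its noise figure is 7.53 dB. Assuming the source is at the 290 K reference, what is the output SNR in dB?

39.37 dB

By definition F = SNR_in/SNR_out, so in dB: SNR_out = SNR_in − NF
SNR_out = 46.9 − 7.53 = 39.37 dB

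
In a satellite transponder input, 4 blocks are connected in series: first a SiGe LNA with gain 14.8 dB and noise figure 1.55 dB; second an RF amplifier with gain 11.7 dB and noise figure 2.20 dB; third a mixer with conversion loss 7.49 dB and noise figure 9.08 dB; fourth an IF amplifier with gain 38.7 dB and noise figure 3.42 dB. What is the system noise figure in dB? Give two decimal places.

Convert to linear (a loss of L dB is a gain of −L dB): F_i = 10^(NF_i/10), G_i = 10^(G_i,dB/10)
  Stage 1: F_1 = 10^(1.55/10) = 1.429, G_1 = 10^(14.8/10) = 30.20
  Stage 2: F_2 = 10^(2.20/10) = 1.660, G_2 = 10^(11.7/10) = 14.79
  Stage 3: F_3 = 10^(9.08/10) = 8.091, G_3 = 10^(−7.49/10) = 0.1782
  Stage 4: F_4 = 10^(3.42/10) = 2.198, G_4 = 10^(38.7/10) = 7413
Friis cascade:
  F = 1.429 + (1.660 − 1)/30.20 + (8.091 − 1)/446.7 + (2.198 − 1)/79.62 = 1.482
NF = 10 log₁₀(1.482) = 1.71 dB

1.71 dB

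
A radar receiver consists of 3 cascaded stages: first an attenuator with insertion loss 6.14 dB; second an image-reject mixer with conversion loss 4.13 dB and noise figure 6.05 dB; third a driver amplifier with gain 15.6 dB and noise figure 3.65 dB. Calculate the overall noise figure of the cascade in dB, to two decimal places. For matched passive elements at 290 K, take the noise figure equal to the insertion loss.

Convert to linear (a loss of L dB is a gain of −L dB): F_i = 10^(NF_i/10), G_i = 10^(G_i,dB/10)
  Stage 1: F_1 = 10^(6.14/10) = 4.111, G_1 = 10^(−6.14/10) = 0.2432
  Stage 2: F_2 = 10^(6.05/10) = 4.027, G_2 = 10^(−4.13/10) = 0.3864
  Stage 3: F_3 = 10^(3.65/10) = 2.317, G_3 = 10^(15.6/10) = 36.31
Friis cascade:
  F = 4.111 + (4.027 − 1)/0.2432 + (2.317 − 1)/0.09397 = 30.58
NF = 10 log₁₀(30.58) = 14.85 dB

14.85 dB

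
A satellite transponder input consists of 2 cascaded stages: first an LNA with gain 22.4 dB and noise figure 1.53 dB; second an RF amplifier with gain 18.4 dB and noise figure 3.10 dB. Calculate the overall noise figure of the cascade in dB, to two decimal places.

1.55 dB

Convert to linear (a loss of L dB is a gain of −L dB): F_i = 10^(NF_i/10), G_i = 10^(G_i,dB/10)
  Stage 1: F_1 = 10^(1.53/10) = 1.422, G_1 = 10^(22.4/10) = 173.8
  Stage 2: F_2 = 10^(3.10/10) = 2.042, G_2 = 10^(18.4/10) = 69.18
Friis cascade:
  F = 1.422 + (2.042 − 1)/173.8 = 1.428
NF = 10 log₁₀(1.428) = 1.55 dB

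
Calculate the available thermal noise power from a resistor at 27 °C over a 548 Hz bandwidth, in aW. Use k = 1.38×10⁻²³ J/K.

T = 27 °C + 273.15 = 300.15 K
P_n = kTB = 1.38×10⁻²³ × 300.15 × 5.48×10² = 2.27×10⁻¹⁸ W = 2.27 aW

2.27 aW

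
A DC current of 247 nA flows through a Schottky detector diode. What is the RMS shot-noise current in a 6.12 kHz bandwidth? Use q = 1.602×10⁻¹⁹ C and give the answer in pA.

22.0 pA

I_n = √(2qI·B)
2qI·B = 2 × 1.602×10⁻¹⁹ × 2.47×10⁻⁷ × 6.12×10³ = 4.84×10⁻²² A²
I_n = √(4.84×10⁻²²) = 2.20×10⁻¹¹ A = 22.0 pA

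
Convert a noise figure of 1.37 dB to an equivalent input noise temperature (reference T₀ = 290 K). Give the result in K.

108 K

F = 10^(1.37/10) = 1.37088
T_e = (F − 1)·T₀ = (1.37088 − 1) × 290 = 108 K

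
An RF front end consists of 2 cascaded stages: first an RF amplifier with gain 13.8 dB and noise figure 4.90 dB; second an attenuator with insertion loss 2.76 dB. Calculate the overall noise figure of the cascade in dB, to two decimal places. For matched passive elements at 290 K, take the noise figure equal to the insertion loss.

4.95 dB

Convert to linear (a loss of L dB is a gain of −L dB): F_i = 10^(NF_i/10), G_i = 10^(G_i,dB/10)
  Stage 1: F_1 = 10^(4.90/10) = 3.090, G_1 = 10^(13.8/10) = 23.99
  Stage 2: F_2 = 10^(2.76/10) = 1.888, G_2 = 10^(−2.76/10) = 0.5297
Friis cascade:
  F = 3.090 + (1.888 − 1)/23.99 = 3.127
NF = 10 log₁₀(3.127) = 4.95 dB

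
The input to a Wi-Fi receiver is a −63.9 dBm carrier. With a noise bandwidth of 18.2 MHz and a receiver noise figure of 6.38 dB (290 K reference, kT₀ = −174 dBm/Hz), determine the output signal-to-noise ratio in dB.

31.1 dB

Noise floor: N = −174 + 10 log₁₀(B) + NF
10 log₁₀(1.82×10⁷) = 72.6 dB
N = −174 + 72.6 + 6.38 = −95.02 dBm
SNR = P_sig − N = −63.9 − (−95.02) = 31.12 dB → 31.1 dB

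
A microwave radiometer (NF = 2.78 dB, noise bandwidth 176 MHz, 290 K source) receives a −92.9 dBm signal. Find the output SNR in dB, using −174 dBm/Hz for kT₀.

−4.1 dB

Noise floor: N = −174 + 10 log₁₀(B) + NF
10 log₁₀(1.76×10⁸) = 82.46 dB
N = −174 + 82.46 + 2.78 = −88.76 dBm
SNR = P_sig − N = −92.9 − (−88.76) = −4.14 dB → −4.1 dB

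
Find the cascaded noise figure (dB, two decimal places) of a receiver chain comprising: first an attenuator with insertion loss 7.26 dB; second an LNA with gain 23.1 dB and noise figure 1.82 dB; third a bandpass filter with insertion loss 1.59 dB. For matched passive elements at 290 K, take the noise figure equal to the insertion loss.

Convert to linear (a loss of L dB is a gain of −L dB): F_i = 10^(NF_i/10), G_i = 10^(G_i,dB/10)
  Stage 1: F_1 = 10^(7.26/10) = 5.321, G_1 = 10^(−7.26/10) = 0.1879
  Stage 2: F_2 = 10^(1.82/10) = 1.521, G_2 = 10^(23.1/10) = 204.2
  Stage 3: F_3 = 10^(1.59/10) = 1.442, G_3 = 10^(−1.59/10) = 0.6934
Friis cascade:
  F = 5.321 + (1.521 − 1)/0.1879 + (1.442 − 1)/38.37 = 8.102
NF = 10 log₁₀(8.102) = 9.09 dB

9.09 dB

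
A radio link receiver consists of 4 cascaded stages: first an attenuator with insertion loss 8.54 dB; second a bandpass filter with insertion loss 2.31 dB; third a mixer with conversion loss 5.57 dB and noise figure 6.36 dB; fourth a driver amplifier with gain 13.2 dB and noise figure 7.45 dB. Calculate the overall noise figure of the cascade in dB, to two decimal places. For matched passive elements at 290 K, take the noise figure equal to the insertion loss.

Convert to linear (a loss of L dB is a gain of −L dB): F_i = 10^(NF_i/10), G_i = 10^(G_i,dB/10)
  Stage 1: F_1 = 10^(8.54/10) = 7.145, G_1 = 10^(−8.54/10) = 0.1400
  Stage 2: F_2 = 10^(2.31/10) = 1.702, G_2 = 10^(−2.31/10) = 0.5875
  Stage 3: F_3 = 10^(6.36/10) = 4.325, G_3 = 10^(−5.57/10) = 0.2773
  Stage 4: F_4 = 10^(7.45/10) = 5.559, G_4 = 10^(13.2/10) = 20.89
Friis cascade:
  F = 7.145 + (1.702 − 1)/0.1400 + (4.325 − 1)/0.08222 + (5.559 − 1)/0.02280 = 252.5
NF = 10 log₁₀(252.5) = 24.02 dB

24.02 dB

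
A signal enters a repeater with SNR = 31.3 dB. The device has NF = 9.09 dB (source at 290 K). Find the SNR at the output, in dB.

By definition F = SNR_in/SNR_out, so in dB: SNR_out = SNR_in − NF
SNR_out = 31.3 − 9.09 = 22.21 dB

22.21 dB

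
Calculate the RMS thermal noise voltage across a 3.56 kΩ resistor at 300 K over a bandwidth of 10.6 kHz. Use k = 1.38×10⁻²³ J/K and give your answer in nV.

791 nV

V_n = √(4kTRB)
4kTRB = 4 × 1.38×10⁻²³ × 300 × 3.56×10³ × 1.06×10⁴ = 6.25×10⁻¹³ V²
V_n = √(6.25×10⁻¹³) = 7.91×10⁻⁷ V = 791 nV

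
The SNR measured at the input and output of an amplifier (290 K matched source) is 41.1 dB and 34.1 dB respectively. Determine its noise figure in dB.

NF (dB) = SNR_in(dB) − SNR_out(dB) when the source is at T₀
NF = 41.1 − 34.1 = 7.0 dB

7.0 dB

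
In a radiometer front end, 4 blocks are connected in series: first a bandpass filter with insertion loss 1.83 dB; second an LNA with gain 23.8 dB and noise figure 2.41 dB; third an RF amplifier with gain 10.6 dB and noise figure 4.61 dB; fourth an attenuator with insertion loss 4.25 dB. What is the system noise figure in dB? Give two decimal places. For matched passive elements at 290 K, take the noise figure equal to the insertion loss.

Convert to linear (a loss of L dB is a gain of −L dB): F_i = 10^(NF_i/10), G_i = 10^(G_i,dB/10)
  Stage 1: F_1 = 10^(1.83/10) = 1.524, G_1 = 10^(−1.83/10) = 0.6561
  Stage 2: F_2 = 10^(2.41/10) = 1.742, G_2 = 10^(23.8/10) = 239.9
  Stage 3: F_3 = 10^(4.61/10) = 2.891, G_3 = 10^(10.6/10) = 11.48
  Stage 4: F_4 = 10^(4.25/10) = 2.661, G_4 = 10^(−4.25/10) = 0.3758
Friis cascade:
  F = 1.524 + (1.742 − 1)/0.6561 + (2.891 − 1)/157.4 + (2.661 − 1)/1807 = 2.668
NF = 10 log₁₀(2.668) = 4.26 dB

4.26 dB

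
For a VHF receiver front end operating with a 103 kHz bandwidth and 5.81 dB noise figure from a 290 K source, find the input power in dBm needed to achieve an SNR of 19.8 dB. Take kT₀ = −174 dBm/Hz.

−98.3 dBm

Sensitivity = −174 + 10 log₁₀(B) + NF + SNR_min
= −174 + 50.13 + 5.81 + 19.8
= −98.26 dBm → −98.3 dBm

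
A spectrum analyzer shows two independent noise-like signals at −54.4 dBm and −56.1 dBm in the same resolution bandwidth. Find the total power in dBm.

Convert to linear, add, convert back:
P₁ = 3.63×10⁻⁹ W, P₂ = 2.45×10⁻⁹ W
P_tot = 6.09×10⁻⁹ W → 10 log₁₀(P_tot / 10⁻³) = −52.2 dBm

−52.2 dBm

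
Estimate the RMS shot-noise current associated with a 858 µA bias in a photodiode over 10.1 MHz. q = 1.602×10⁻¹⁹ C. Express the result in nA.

I_n = √(2qI·B)
2qI·B = 2 × 1.602×10⁻¹⁹ × 8.58×10⁻⁴ × 1.01×10⁷ = 2.78×10⁻¹⁵ A²
I_n = √(2.78×10⁻¹⁵) = 5.27×10⁻⁸ A = 52.7 nA

52.7 nA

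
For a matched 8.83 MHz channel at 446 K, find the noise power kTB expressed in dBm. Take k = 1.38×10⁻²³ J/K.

P_n = kTB = 1.38×10⁻²³ × 446 × 8.83×10⁶ = 5.43×10⁻¹⁴ W
In dBm: 10 log₁₀(5.43×10⁻¹⁴ / 10⁻³) = −102.6 dBm

−102.6 dBm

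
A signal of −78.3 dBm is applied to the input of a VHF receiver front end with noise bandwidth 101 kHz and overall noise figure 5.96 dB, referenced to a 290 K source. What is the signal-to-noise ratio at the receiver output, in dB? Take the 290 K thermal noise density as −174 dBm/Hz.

Noise floor: N = −174 + 10 log₁₀(B) + NF
10 log₁₀(1.01×10⁵) = 50.04 dB
N = −174 + 50.04 + 5.96 = −118.00 dBm
SNR = P_sig − N = −78.3 − (−118.00) = 39.70 dB → 39.7 dB

39.7 dB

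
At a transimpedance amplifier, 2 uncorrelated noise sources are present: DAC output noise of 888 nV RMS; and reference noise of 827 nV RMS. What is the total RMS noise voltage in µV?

Uncorrelated sources add in power (mean-square): V_tot = √(ΣV_i²)
V_tot = √[(8.88×10⁻⁷)² + (8.27×10⁻⁷)²] = 1.21×10⁻⁶ V = 1.21 µV

1.21 µV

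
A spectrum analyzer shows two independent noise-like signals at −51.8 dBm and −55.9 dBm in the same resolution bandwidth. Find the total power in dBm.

−50.4 dBm

Convert to linear, add, convert back:
P₁ = 6.61×10⁻⁹ W, P₂ = 2.57×10⁻⁹ W
P_tot = 9.18×10⁻⁹ W → 10 log₁₀(P_tot / 10⁻³) = −50.4 dBm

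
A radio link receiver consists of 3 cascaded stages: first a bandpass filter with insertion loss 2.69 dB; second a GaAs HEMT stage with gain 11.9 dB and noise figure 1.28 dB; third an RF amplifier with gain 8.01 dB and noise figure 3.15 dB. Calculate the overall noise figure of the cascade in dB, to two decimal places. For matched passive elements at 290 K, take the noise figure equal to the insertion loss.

4.19 dB

Convert to linear (a loss of L dB is a gain of −L dB): F_i = 10^(NF_i/10), G_i = 10^(G_i,dB/10)
  Stage 1: F_1 = 10^(2.69/10) = 1.858, G_1 = 10^(−2.69/10) = 0.5383
  Stage 2: F_2 = 10^(1.28/10) = 1.343, G_2 = 10^(11.9/10) = 15.49
  Stage 3: F_3 = 10^(3.15/10) = 2.065, G_3 = 10^(8.01/10) = 6.324
Friis cascade:
  F = 1.858 + (1.343 − 1)/0.5383 + (2.065 − 1)/8.337 = 2.622
NF = 10 log₁₀(2.622) = 4.19 dB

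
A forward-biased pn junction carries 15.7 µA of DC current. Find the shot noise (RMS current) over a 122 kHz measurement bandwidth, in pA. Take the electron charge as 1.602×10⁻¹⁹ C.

783 pA

I_n = √(2qI·B)
2qI·B = 2 × 1.602×10⁻¹⁹ × 1.57×10⁻⁵ × 1.22×10⁵ = 6.14×10⁻¹⁹ A²
I_n = √(6.14×10⁻¹⁹) = 7.83×10⁻¹⁰ A = 783 pA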